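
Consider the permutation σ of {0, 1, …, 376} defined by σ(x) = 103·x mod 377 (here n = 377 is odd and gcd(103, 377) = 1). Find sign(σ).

+1

Orbit of 181 under x↦103x: [181, 170, 168, 339, 233, 248, 285]… (length divides ord_377(103)).
The orbit structure of x ↦ 103x mod 377: 35 orbits of sizes [14, 14, 14, 14, 14, 14, 14, 14, 14, 14, 14, 14, 14, 14, 14, 14, 14, 14, 14, 14, 14, 14, 14, 14, 7, 7, 7, 7, 2, 2, 2, 2, 2, 2, 1].
377 − 35 = 342 transpositions; sign(π) = (−1)^342 = +1.
The Jacobi symbol (103|377) = +1 (Zolotarev) agrees.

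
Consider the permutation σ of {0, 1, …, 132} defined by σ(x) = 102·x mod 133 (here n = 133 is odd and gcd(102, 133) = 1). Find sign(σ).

Start at x=1: 1 → 102 → 30 → 1 (one orbit).
Cycle type of π: 3×44 + 1; total 45 cycles.
With 45 cycles on 133 points, sign = (−1)^{133−45} = +1.

+1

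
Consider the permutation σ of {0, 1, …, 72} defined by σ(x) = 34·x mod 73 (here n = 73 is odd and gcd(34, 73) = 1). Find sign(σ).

-1

Trace 54: π^k(54) = [54, 11, 9, 14, 38, 51, 55] for k=0..6.
2 cycles of lengths [72, 1].
2 cycles on 73: each ℓ→(−1)^(ℓ−1), product (−1)^71 = -1.
Check: (34/73) = -1 by Zolotarev.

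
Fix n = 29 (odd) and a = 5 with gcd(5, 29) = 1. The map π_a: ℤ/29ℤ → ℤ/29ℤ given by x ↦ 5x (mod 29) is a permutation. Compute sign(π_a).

Start at x=23: 23 → 28 → 24 → 4 → 20 → 13 → 7 → … (one orbit).
π_5 has 3 disjoint cycles with lengths [14, 14, 1] on {0,…,28}.
Σ(ℓ_i−1) = 29−3 = 26; sign = (−1)^26 = +1.

+1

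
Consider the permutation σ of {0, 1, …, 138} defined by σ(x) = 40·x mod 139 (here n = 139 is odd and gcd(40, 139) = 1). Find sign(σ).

-1

Trace 22: π^k(22) = [22, 46, 33, 69, 119, 34, 109] for k=0..6.
Cycle lengths of π_40 on ℤ/139ℤ: [138, 1]; 2 cycles in total.
sign(π) = (−1)^{n − #cycles} = (−1)^{139−2} = (−1)^137 = -1.
Zolotarev: (40|139) = -1, matching the cycle-count sign.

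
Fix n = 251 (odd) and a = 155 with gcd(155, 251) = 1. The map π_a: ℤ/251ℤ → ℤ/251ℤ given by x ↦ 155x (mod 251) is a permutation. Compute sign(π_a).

+1

Trace 4: π^k(4) = [4, 118, 218, 156, 84, 219, 60] for k=0..6.
Decompose π into cycles: lengths [125, 125, 1] (3 cycles, including the fixed point 0).
sign(π) = (−1)^{n − #cycles} = (−1)^{251−3} = (−1)^248 = +1.
Check: (155/251) = +1 by Zolotarev.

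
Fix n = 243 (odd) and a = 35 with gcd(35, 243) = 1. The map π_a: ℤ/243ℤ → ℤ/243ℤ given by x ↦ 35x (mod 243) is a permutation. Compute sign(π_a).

-1

Start at x=89: 89 → 199 → 161 → 46 → 152 → 217 → 62 → … (one orbit).
Cycle lengths of π_35 on ℤ/243ℤ: [54, 54, 54, 18, 18, 18, 6, 6, 6, 2, 2, 2, 2, 1]; 14 cycles in total.
Σ(ℓ_i−1) = 243−14 = 229; sign = (−1)^229 = -1.
Check: (35/243) = -1 by Zolotarev.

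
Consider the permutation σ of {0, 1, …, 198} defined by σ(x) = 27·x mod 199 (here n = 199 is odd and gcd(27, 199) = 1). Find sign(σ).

Trace 92: π^k(92) = [92, 96, 5, 135, 63, 109, 157] for k=0..6.
The orbit structure of x ↦ 27x mod 199: 4 orbits of sizes [66, 66, 66, 1].
n − c = 199 − 4 = 195; sign = (−1)^195 = -1.
(27|199)_J = -1 (Zolotarev's lemma cross-check).

-1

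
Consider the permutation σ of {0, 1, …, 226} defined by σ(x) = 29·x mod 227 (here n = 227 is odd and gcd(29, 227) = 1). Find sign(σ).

Orbit of 28 under x↦29x: [28, 131, 167, 76, 161, 129, 109]… (length divides ord_227(29)).
The orbit structure of x ↦ 29x mod 227: 3 orbits of sizes [113, 113, 1].
n − c = 227 − 3 = 224; sign = (−1)^224 = +1.
Check: (29/227) = +1 by Zolotarev.

+1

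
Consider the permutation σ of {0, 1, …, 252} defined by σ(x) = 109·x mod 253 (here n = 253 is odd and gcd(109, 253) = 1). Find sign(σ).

Trace 12: π^k(12) = [12, 43, 133, 76, 188, 252, 144] for k=0..6.
Cycle lengths of π_109 on ℤ/253ℤ: [22, 22, 22, 22, 22, 22, 22, 22, 22, 22, 22, 2, 2, 2, 2, 2, 1]; 17 cycles in total.
sign(π) = (−1)^{n − #cycles} = (−1)^{253−17} = (−1)^236 = +1.
Zolotarev: (109|253) = +1, matching the cycle-count sign.

+1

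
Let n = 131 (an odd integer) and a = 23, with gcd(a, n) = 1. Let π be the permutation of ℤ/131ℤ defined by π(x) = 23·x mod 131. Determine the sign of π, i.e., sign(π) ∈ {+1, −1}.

Orbit of 74 under x↦23x: [74, 130, 108, 126, 16, 106, 80]… (length divides ord_131(23)).
π_23 has 2 disjoint cycles with lengths [130, 1] on {0,…,130}.
With 2 cycles on 131 points, sign = (−1)^{131−2} = -1.

-1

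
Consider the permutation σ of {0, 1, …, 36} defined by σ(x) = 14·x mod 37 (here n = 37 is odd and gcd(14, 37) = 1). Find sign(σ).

-1

Trace 1: π^k(1) = [1, 14, 11, 6, 10, 29, 36] for k=0..6.
Cycle lengths of π_14 on ℤ/37ℤ: [12, 12, 12, 1]; 4 cycles in total.
4 cycles on 37: each ℓ→(−1)^(ℓ−1), product (−1)^33 = -1.
Check: (14/37) = -1 by Zolotarev.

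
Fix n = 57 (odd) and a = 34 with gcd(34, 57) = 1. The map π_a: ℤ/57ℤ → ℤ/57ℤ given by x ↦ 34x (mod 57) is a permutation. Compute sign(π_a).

Orbit of 7 under x↦34x: [7, 10, 55, 46, 25, 52, 1]… (length divides ord_57(34)).
π_34 has 6 disjoint cycles with lengths [18, 18, 18, 1, 1, 1] on {0,…,56}.
With 6 cycles on 57 points, sign = (−1)^{57−6} = -1.
Zolotarev: (34|57) = -1, matching the cycle-count sign.

-1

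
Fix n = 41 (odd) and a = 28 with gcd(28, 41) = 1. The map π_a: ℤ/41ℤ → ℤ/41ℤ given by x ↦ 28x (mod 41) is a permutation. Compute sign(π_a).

-1

Trace 31: π^k(31) = [31, 7, 32, 35, 37, 11, 21] for k=0..6.
π_28 has 2 disjoint cycles with lengths [40, 1] on {0,…,40}.
Σ(ℓ_i−1) = 41−2 = 39; sign = (−1)^39 = -1.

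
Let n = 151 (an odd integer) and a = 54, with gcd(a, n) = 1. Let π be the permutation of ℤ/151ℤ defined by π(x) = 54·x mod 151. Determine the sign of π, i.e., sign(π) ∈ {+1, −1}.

Trace 50: π^k(50) = [50, 133, 85, 60, 69, 102, 72] for k=0..6.
2 cycles of lengths [150, 1].
With 2 cycles on 151 points, sign = (−1)^{151−2} = -1.
The Jacobi symbol (54|151) = -1 (Zolotarev) agrees.

-1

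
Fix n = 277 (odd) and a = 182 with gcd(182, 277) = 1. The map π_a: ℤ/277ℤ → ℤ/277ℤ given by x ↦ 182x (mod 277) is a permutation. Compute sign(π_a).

-1

Orbit of 95 under x↦182x: [95, 116, 60, 117, 242, 1, 182]… (length divides ord_277(182)).
Decompose π into cycles: lengths [12, 12, 12, 12, 12, 12, 12, 12, 12, 12, 12, 12, 12, 12, 12, 12, 12, 12, 12, 12, 12, 12, 12, 1] (24 cycles, including the fixed point 0).
Σ(ℓ_i−1) = 277−24 = 253; sign = (−1)^253 = -1.
Zolotarev: (182|277) = -1, matching the cycle-count sign.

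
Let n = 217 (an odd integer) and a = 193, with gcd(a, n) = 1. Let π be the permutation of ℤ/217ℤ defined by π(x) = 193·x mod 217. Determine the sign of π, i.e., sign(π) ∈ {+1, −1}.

Orbit of 1 under x↦193x: [1, 193, 142, 64, 200, 191, 190]… (length divides ord_217(193)).
π_193 has 17 disjoint cycles with lengths [15, 15, 15, 15, 15, 15, 15, 15, 15, 15, 15, 15, 15, 15, 3, 3, 1] on {0,…,216}.
Σ(ℓ_i−1) = 217−17 = 200; sign = (−1)^200 = +1.
(193|217)_J = +1 (Zolotarev's lemma cross-check).

+1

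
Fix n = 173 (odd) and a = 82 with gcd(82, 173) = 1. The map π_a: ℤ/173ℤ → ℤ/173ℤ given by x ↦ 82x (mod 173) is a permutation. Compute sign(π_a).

Orbit of 90 under x↦82x: [90, 114, 6, 146, 35, 102, 60]… (length divides ord_173(82)).
2 cycles of lengths [172, 1].
Σ(ℓ_i−1) = 173−2 = 171; sign = (−1)^171 = -1.
Check: (82/173) = -1 by Zolotarev.

-1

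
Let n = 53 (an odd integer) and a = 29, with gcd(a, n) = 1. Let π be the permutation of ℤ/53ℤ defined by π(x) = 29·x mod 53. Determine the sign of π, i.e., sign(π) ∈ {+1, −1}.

Orbit of 49 under x↦29x: [49, 43, 28, 17, 16, 40, 47]… (length divides ord_53(29)).
3 cycles of lengths [26, 26, 1].
53 − 3 = 50 transpositions; sign(π) = (−1)^50 = +1.

+1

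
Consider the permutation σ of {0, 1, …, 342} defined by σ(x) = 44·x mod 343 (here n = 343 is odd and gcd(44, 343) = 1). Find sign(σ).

+1

Trace 16: π^k(16) = [16, 18, 106, 205, 102, 29, 247] for k=0..6.
π_44 has 7 disjoint cycles with lengths [147, 147, 21, 21, 3, 3, 1] on {0,…,342}.
7 cycles on 343: each ℓ→(−1)^(ℓ−1), product (−1)^336 = +1.
Zolotarev: (44|343) = +1, matching the cycle-count sign.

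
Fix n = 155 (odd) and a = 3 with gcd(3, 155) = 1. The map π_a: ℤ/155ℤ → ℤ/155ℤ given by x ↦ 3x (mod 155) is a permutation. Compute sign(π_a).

Orbit of 36 under x↦3x: [36, 108, 14, 42, 126, 68, 49]… (length divides ord_155(3)).
π_3 has 5 disjoint cycles with lengths [60, 60, 30, 4, 1] on {0,…,154}.
With 5 cycles on 155 points, sign = (−1)^{155−5} = +1.
The Jacobi symbol (3|155) = +1 (Zolotarev) agrees.

+1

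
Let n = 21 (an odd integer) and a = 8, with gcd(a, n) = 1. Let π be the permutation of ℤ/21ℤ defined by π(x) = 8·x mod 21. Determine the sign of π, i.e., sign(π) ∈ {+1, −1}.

Orbit of 1 under x↦8x: [1, 8]… (length divides ord_21(8)).
The orbit structure of x ↦ 8x mod 21: 14 orbits of sizes [2, 2, 2, 2, 2, 2, 2, 1, 1, 1, 1, 1, 1, 1].
21 − 14 = 7 transpositions; sign(π) = (−1)^7 = -1.
Check: (8/21) = -1 by Zolotarev.

-1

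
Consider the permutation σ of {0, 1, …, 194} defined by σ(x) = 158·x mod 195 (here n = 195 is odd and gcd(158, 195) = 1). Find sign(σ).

Orbit of 83 under x↦158x: [83, 49, 137, 1, 158, 4, 47]… (length divides ord_195(158)).
The orbit structure of x ↦ 158x mod 195: 20 orbits of sizes [12, 12, 12, 12, 12, 12, 12, 12, 12, 12, 12, 12, 12, 12, 12, 4, 4, 4, 2, 1].
20 cycles on 195: each ℓ→(−1)^(ℓ−1), product (−1)^175 = -1.
Zolotarev: (158|195) = -1, matching the cycle-count sign.

-1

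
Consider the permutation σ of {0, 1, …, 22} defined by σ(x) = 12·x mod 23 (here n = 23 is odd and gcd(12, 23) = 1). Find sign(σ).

+1

Trace 8: π^k(8) = [8, 4, 2, 1, 12, 6, 3] for k=0..6.
3 cycles of lengths [11, 11, 1].
3 cycles on 23: each ℓ→(−1)^(ℓ−1), product (−1)^20 = +1.
Check: (12/23) = +1 by Zolotarev.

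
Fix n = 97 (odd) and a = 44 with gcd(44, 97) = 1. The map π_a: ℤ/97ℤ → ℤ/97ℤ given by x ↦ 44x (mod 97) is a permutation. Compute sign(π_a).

Start at x=79: 79 → 81 → 72 → 64 → 3 → 35 → 85 → … (one orbit).
3 cycles of lengths [48, 48, 1].
Σ(ℓ_i−1) = 97−3 = 94; sign = (−1)^94 = +1.
(44|97)_J = +1 (Zolotarev's lemma cross-check).

+1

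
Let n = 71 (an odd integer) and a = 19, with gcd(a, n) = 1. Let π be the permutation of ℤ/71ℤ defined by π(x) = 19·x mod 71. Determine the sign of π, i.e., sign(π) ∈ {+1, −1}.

+1

Trace 2: π^k(2) = [2, 38, 12, 15, 1, 19, 6] for k=0..6.
Cycle lengths of π_19 on ℤ/71ℤ: [35, 35, 1]; 3 cycles in total.
n − c = 71 − 3 = 68; sign = (−1)^68 = +1.
Via Zolotarev, sign(π_{19}) = (19|71) = +1.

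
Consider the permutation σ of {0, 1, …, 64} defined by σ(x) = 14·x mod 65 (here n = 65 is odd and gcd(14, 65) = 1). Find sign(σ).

Trace 14: π^k(14) = [14, 1] for k=0..1.
39 cycles of lengths [2, 2, 2, 2, 2, 2, 2, 2, 2, 2, 2, 2, 2, 2, 2, 2, 2, 2, 2, 2, 2, 2, 2, 2, 2, 2, 1, 1, 1, 1, 1, 1, 1, 1, 1, 1, 1, 1, 1].
65 − 39 = 26 transpositions; sign(π) = (−1)^26 = +1.
Via Zolotarev, sign(π_{14}) = (14|65) = +1.

+1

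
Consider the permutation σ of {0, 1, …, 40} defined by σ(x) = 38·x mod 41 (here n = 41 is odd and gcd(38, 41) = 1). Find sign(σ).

-1

Orbit of 32 under x↦38x: [32, 27, 1, 38, 9, 14, 40]… (length divides ord_41(38)).
Cycle type of π: 8×5 + 1; total 6 cycles.
6 cycles on 41: each ℓ→(−1)^(ℓ−1), product (−1)^35 = -1.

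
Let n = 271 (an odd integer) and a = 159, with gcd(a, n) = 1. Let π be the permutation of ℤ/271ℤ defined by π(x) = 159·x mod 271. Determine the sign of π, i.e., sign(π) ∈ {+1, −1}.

-1

Trace 107: π^k(107) = [107, 211, 216, 198, 46, 268, 65] for k=0..6.
2 cycles of lengths [270, 1].
271 − 2 = 269 transpositions; sign(π) = (−1)^269 = -1.
Check: (159/271) = -1 by Zolotarev.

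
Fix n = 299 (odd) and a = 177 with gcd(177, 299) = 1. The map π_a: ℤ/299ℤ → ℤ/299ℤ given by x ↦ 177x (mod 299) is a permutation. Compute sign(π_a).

Orbit of 255 under x↦177x: [255, 285, 213, 27, 294, 12, 31]… (length divides ord_299(177)).
Decompose π into cycles: lengths [44, 44, 44, 44, 44, 44, 11, 11, 4, 4, 4, 1] (12 cycles, including the fixed point 0).
With 12 cycles on 299 points, sign = (−1)^{299−12} = -1.

-1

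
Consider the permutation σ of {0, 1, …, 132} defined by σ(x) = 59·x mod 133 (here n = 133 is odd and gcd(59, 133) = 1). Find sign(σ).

Trace 89: π^k(89) = [89, 64, 52, 9, 132, 74, 110] for k=0..6.
Cycle type of π: 18×7 + 6 + 1; total 9 cycles.
9 cycles on 133: each ℓ→(−1)^(ℓ−1), product (−1)^124 = +1.

+1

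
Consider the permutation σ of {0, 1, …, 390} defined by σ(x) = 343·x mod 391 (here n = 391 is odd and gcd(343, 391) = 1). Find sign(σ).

Orbit of 45 under x↦343x: [45, 186, 65, 8, 7, 55, 97]… (length divides ord_391(343)).
Cycle lengths of π_343 on ℤ/391ℤ: [176, 176, 22, 16, 1]; 5 cycles in total.
Σ(ℓ_i−1) = 391−5 = 386; sign = (−1)^386 = +1.
(343|391)_J = +1 (Zolotarev's lemma cross-check).

+1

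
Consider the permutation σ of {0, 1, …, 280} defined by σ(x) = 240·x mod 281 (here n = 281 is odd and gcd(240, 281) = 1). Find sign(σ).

Trace 238: π^k(238) = [238, 77, 215, 177, 49, 239, 36] for k=0..6.
Decompose π into cycles: lengths [280, 1] (2 cycles, including the fixed point 0).
Σ(ℓ_i−1) = 281−2 = 279; sign = (−1)^279 = -1.
Via Zolotarev, sign(π_{240}) = (240|281) = -1.

-1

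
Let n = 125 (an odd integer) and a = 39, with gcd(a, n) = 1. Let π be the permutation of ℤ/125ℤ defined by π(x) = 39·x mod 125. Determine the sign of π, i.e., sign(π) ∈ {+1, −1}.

+1

Start at x=76: 76 → 89 → 96 → 119 → 16 → 124 → 86 → … (one orbit).
π_39 has 7 disjoint cycles with lengths [50, 50, 10, 10, 2, 2, 1] on {0,…,124}.
With 7 cycles on 125 points, sign = (−1)^{125−7} = +1.
(39|125)_J = +1 (Zolotarev's lemma cross-check).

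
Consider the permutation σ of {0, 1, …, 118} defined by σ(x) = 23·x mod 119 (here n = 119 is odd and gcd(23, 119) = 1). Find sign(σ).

Orbit of 44 under x↦23x: [44, 60, 71, 86, 74, 36, 114]… (length divides ord_119(23)).
6 cycles of lengths [48, 48, 16, 3, 3, 1].
n − c = 119 − 6 = 113; sign = (−1)^113 = -1.

-1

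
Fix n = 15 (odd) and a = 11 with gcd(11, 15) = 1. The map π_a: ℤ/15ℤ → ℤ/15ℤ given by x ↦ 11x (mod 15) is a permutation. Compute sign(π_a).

Trace 1: π^k(1) = [1, 11] for k=0..1.
10 cycles of lengths [2, 2, 2, 2, 2, 1, 1, 1, 1, 1].
sign(π) = (−1)^{n − #cycles} = (−1)^{15−10} = (−1)^5 = -1.

-1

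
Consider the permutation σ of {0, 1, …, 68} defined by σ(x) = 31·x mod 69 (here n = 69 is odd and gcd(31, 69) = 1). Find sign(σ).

Start at x=31: 31 → 64 → 52 → 25 → 16 → 13 → 58 → … (one orbit).
Cycle lengths of π_31 on ℤ/69ℤ: [11, 11, 11, 11, 11, 11, 1, 1, 1]; 9 cycles in total.
69 − 9 = 60 transpositions; sign(π) = (−1)^60 = +1.
Zolotarev: (31|69) = +1, matching the cycle-count sign.

+1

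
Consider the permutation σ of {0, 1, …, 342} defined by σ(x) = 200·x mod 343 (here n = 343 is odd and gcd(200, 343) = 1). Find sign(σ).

Orbit of 102 under x↦200x: [102, 163, 15, 256, 93, 78, 165]… (length divides ord_343(200)).
Cycle lengths of π_200 on ℤ/343ℤ: [147, 147, 21, 21, 3, 3, 1]; 7 cycles in total.
Σ(ℓ_i−1) = 343−7 = 336; sign = (−1)^336 = +1.
Check: (200/343) = +1 by Zolotarev.

+1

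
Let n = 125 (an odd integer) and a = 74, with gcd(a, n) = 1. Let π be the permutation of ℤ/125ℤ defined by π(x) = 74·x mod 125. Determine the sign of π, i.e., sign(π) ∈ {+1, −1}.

+1

Orbit of 124 under x↦74x: [124, 51, 24, 26, 49, 1, 74]… (length divides ord_125(74)).
Cycle lengths of π_74 on ℤ/125ℤ: [10, 10, 10, 10, 10, 10, 10, 10, 10, 10, 2, 2, 2, 2, 2, 2, 2, 2, 2, 2, 2, 2, 1]; 23 cycles in total.
23 cycles on 125: each ℓ→(−1)^(ℓ−1), product (−1)^102 = +1.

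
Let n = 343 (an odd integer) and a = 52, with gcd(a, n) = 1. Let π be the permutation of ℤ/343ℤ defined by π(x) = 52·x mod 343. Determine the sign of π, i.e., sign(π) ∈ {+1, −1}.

-1

Trace 211: π^k(211) = [211, 339, 135, 160, 88, 117, 253] for k=0..6.
The orbit structure of x ↦ 52x mod 343: 4 orbits of sizes [294, 42, 6, 1].
343 − 4 = 339 transpositions; sign(π) = (−1)^339 = -1.
The Jacobi symbol (52|343) = -1 (Zolotarev) agrees.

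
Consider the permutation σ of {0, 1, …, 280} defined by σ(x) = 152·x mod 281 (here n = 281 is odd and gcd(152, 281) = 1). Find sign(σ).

Start at x=60: 60 → 128 → 67 → 68 → 220 → 1 → 152 → … (one orbit).
Cycle lengths of π_152 on ℤ/281ℤ: [40, 40, 40, 40, 40, 40, 40, 1]; 8 cycles in total.
8 cycles on 281: each ℓ→(−1)^(ℓ−1), product (−1)^273 = -1.

-1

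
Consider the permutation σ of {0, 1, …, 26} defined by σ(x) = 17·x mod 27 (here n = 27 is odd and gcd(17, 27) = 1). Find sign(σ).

Start at x=26: 26 → 10 → 8 → 1 → 17 → 19 → 26 (one orbit).
Decompose π into cycles: lengths [6, 6, 6, 2, 2, 2, 2, 1] (8 cycles, including the fixed point 0).
8 cycles on 27: each ℓ→(−1)^(ℓ−1), product (−1)^19 = -1.

-1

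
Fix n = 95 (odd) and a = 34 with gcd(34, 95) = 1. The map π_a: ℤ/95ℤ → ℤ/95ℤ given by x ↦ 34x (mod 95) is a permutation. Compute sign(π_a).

Orbit of 59 under x↦34x: [59, 11, 89, 81, 94, 61, 79]… (length divides ord_95(34)).
Cycle type of π: 18×5 + 2×2 + 1; total 8 cycles.
sign(π) = (−1)^{n − #cycles} = (−1)^{95−8} = (−1)^87 = -1.
(34|95)_J = -1 (Zolotarev's lemma cross-check).

-1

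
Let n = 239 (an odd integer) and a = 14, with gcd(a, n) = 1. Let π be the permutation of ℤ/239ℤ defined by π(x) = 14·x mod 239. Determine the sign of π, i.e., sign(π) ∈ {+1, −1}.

Start at x=24: 24 → 97 → 163 → 131 → 161 → 103 → 8 → … (one orbit).
Cycle lengths of π_14 on ℤ/239ℤ: [238, 1]; 2 cycles in total.
sign(π) = (−1)^{n − #cycles} = (−1)^{239−2} = (−1)^237 = -1.

-1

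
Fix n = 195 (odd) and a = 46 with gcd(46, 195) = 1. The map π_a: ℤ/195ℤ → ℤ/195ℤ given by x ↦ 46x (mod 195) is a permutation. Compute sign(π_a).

Start at x=121: 121 → 106 → 1 → 46 → 166 → 31 → 61 → … (one orbit).
Decompose π into cycles: lengths [12, 12, 12, 12, 12, 12, 12, 12, 12, 12, 12, 12, 12, 12, 12, 1, 1, 1, 1, 1, 1, 1, 1, 1, 1, 1, 1, 1, 1, 1] (30 cycles, including the fixed point 0).
30 cycles on 195: each ℓ→(−1)^(ℓ−1), product (−1)^165 = -1.
Via Zolotarev, sign(π_{46}) = (46|195) = -1.

-1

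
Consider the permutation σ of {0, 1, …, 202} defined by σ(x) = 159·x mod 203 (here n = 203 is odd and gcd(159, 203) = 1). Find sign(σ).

Orbit of 108 under x↦159x: [108, 120, 201, 88, 188, 51, 192]… (length divides ord_203(159)).
Cycle type of π: 84×2 + 28 + 6 + 1; total 5 cycles.
Σ(ℓ_i−1) = 203−5 = 198; sign = (−1)^198 = +1.
Check: (159/203) = +1 by Zolotarev.

+1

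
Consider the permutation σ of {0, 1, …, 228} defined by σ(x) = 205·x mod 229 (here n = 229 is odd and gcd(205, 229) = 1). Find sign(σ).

-1

Orbit of 207 under x↦205x: [207, 70, 152, 16, 74, 56, 30]… (length divides ord_229(205)).
π_205 has 2 disjoint cycles with lengths [228, 1] on {0,…,228}.
Σ(ℓ_i−1) = 229−2 = 227; sign = (−1)^227 = -1.
Check: (205/229) = -1 by Zolotarev.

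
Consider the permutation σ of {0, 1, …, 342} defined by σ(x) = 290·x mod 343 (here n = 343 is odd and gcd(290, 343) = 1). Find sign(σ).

-1

Trace 1: π^k(1) = [1, 290, 65, 328, 109, 54, 225] for k=0..6.
4 cycles of lengths [294, 42, 6, 1].
4 cycles on 343: each ℓ→(−1)^(ℓ−1), product (−1)^339 = -1.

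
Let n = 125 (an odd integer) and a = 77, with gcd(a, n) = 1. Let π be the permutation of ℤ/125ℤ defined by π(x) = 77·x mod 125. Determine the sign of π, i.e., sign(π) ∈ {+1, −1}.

-1

Start at x=47: 47 → 119 → 38 → 51 → 52 → 4 → 58 → … (one orbit).
Decompose π into cycles: lengths [100, 20, 4, 1] (4 cycles, including the fixed point 0).
125 − 4 = 121 transpositions; sign(π) = (−1)^121 = -1.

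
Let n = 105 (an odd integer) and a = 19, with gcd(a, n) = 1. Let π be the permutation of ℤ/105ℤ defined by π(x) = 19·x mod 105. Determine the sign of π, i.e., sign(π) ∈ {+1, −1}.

-1

Start at x=34: 34 → 16 → 94 → 1 → 19 → 46 → 34 (one orbit).
π_19 has 24 disjoint cycles with lengths [6, 6, 6, 6, 6, 6, 6, 6, 6, 6, 6, 6, 6, 6, 6, 2, 2, 2, 2, 2, 2, 1, 1, 1] on {0,…,104}.
n − c = 105 − 24 = 81; sign = (−1)^81 = -1.
Via Zolotarev, sign(π_{19}) = (19|105) = -1.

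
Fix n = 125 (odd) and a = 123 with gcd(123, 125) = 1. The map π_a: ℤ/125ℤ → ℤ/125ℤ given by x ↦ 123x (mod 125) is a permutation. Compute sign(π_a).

Start at x=7: 7 → 111 → 28 → 69 → 112 → 26 → 73 → … (one orbit).
Cycle lengths of π_123 on ℤ/125ℤ: [100, 20, 4, 1]; 4 cycles in total.
n − c = 125 − 4 = 121; sign = (−1)^121 = -1.
(123|125)_J = -1 (Zolotarev's lemma cross-check).

-1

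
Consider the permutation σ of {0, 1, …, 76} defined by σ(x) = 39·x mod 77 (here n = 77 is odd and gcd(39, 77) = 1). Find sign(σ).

-1

Trace 39: π^k(39) = [39, 58, 29, 53, 65, 71, 74] for k=0..6.
Cycle type of π: 30×2 + 10 + 3×2 + 1; total 6 cycles.
6 cycles on 77: each ℓ→(−1)^(ℓ−1), product (−1)^71 = -1.
(39|77)_J = -1 (Zolotarev's lemma cross-check).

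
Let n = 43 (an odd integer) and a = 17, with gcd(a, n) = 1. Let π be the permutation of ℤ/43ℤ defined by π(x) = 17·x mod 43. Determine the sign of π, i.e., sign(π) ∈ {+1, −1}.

Trace 6: π^k(6) = [6, 16, 14, 23, 4, 25, 38] for k=0..6.
π_17 has 3 disjoint cycles with lengths [21, 21, 1] on {0,…,42}.
sign(π) = (−1)^{n − #cycles} = (−1)^{43−3} = (−1)^40 = +1.
The Jacobi symbol (17|43) = +1 (Zolotarev) agrees.

+1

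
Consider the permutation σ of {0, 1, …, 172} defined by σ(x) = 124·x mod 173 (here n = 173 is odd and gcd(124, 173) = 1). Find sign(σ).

Start at x=118: 118 → 100 → 117 → 149 → 138 → 158 → 43 → … (one orbit).
Cycle lengths of π_124 on ℤ/173ℤ: [43, 43, 43, 43, 1]; 5 cycles in total.
n − c = 173 − 5 = 168; sign = (−1)^168 = +1.

+1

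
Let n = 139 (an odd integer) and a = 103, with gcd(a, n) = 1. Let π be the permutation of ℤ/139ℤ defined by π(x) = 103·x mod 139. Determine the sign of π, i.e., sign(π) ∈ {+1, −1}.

-1

Orbit of 76 under x↦103x: [76, 44, 84, 34, 27, 1, 103]… (length divides ord_139(103)).
4 cycles of lengths [46, 46, 46, 1].
Σ(ℓ_i−1) = 139−4 = 135; sign = (−1)^135 = -1.
Zolotarev: (103|139) = -1, matching the cycle-count sign.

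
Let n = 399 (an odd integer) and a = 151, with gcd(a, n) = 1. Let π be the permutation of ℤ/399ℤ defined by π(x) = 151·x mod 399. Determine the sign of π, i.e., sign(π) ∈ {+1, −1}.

Trace 58: π^k(58) = [58, 379, 172, 37, 1, 151] for k=0..5.
Cycle lengths of π_151 on ℤ/399ℤ: [6, 6, 6, 6, 6, 6, 6, 6, 6, 6, 6, 6, 6, 6, 6, 6, 6, 6, 6, 6, 6, 6, 6, 6, 6, 6, 6, 6, 6, 6, 6, 6, 6, 6, 6, 6, 6, 6, 6, 6, 6, 6, 6, 6, 6, 6, 6, 6, 6, 6, 6, 6, 6, 6, 3, 3, 3, 3, 3, 3, 2, 2, 2, 2, 2, 2, 2, 2, 2, 2, 2, 2, 2, 2, 2, 2, 2, 2, 2, 2, 2, 2, 2, 2, 2, 2, 2, 1, 1, 1]; 90 cycles in total.
With 90 cycles on 399 points, sign = (−1)^{399−90} = -1.

-1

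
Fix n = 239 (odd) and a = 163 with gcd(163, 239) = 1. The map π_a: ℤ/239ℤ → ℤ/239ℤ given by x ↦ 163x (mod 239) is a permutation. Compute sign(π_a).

Start at x=75: 75 → 36 → 132 → 6 → 22 → 1 → 163 → … (one orbit).
15 cycles of lengths [17, 17, 17, 17, 17, 17, 17, 17, 17, 17, 17, 17, 17, 17, 1].
Σ(ℓ_i−1) = 239−15 = 224; sign = (−1)^224 = +1.
Via Zolotarev, sign(π_{163}) = (163|239) = +1.

+1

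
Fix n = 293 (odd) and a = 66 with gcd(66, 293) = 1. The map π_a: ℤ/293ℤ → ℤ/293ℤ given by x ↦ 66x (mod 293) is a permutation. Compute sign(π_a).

Orbit of 9 under x↦66x: [9, 8, 235, 274, 211, 155, 268]… (length divides ord_293(66)).
The orbit structure of x ↦ 66x mod 293: 2 orbits of sizes [292, 1].
sign(π) = (−1)^{n − #cycles} = (−1)^{293−2} = (−1)^291 = -1.
Check: (66/293) = -1 by Zolotarev.

-1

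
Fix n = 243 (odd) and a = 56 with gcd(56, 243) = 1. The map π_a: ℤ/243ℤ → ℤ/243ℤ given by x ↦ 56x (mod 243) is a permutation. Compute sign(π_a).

-1

Orbit of 77 under x↦56x: [77, 181, 173, 211, 152, 7, 149]… (length divides ord_243(56)).
Cycle type of π: 162 + 54 + 18 + 6 + 2 + 1; total 6 cycles.
With 6 cycles on 243 points, sign = (−1)^{243−6} = -1.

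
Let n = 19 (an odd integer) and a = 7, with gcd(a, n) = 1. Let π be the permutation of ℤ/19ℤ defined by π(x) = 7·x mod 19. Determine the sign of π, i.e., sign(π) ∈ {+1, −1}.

Start at x=11: 11 → 1 → 7 → 11 (one orbit).
π_7 has 7 disjoint cycles with lengths [3, 3, 3, 3, 3, 3, 1] on {0,…,18}.
sign(π) = (−1)^{n − #cycles} = (−1)^{19−7} = (−1)^12 = +1.

+1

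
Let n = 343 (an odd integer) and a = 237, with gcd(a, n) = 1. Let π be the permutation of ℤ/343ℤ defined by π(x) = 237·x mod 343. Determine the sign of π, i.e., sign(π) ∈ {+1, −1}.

-1

Orbit of 314 under x↦237x: [314, 330, 6, 50, 188, 309, 174]… (length divides ord_343(237)).
Cycle type of π: 98×3 + 14×3 + 2×3 + 1; total 10 cycles.
sign(π) = (−1)^{n − #cycles} = (−1)^{343−10} = (−1)^333 = -1.
Check: (237/343) = -1 by Zolotarev.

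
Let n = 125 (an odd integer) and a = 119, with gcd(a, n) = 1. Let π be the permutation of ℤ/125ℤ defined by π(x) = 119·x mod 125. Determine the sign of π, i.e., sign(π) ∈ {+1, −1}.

Start at x=9: 9 → 71 → 74 → 56 → 39 → 16 → 29 → … (one orbit).
The orbit structure of x ↦ 119x mod 125: 7 orbits of sizes [50, 50, 10, 10, 2, 2, 1].
Σ(ℓ_i−1) = 125−7 = 118; sign = (−1)^118 = +1.

+1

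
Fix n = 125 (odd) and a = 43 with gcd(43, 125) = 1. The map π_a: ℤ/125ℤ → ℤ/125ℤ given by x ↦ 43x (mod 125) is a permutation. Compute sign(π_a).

Start at x=93: 93 → 124 → 82 → 26 → 118 → 74 → 57 → … (one orbit).
Cycle lengths of π_43 on ℤ/125ℤ: [20, 20, 20, 20, 20, 4, 4, 4, 4, 4, 4, 1]; 12 cycles in total.
125 − 12 = 113 transpositions; sign(π) = (−1)^113 = -1.
(43|125)_J = -1 (Zolotarev's lemma cross-check).

-1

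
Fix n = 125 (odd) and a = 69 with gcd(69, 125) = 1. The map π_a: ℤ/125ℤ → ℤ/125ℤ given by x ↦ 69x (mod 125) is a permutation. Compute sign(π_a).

Trace 61: π^k(61) = [61, 84, 46, 49, 6, 39, 66] for k=0..6.
Cycle lengths of π_69 on ℤ/125ℤ: [50, 50, 10, 10, 2, 2, 1]; 7 cycles in total.
125 − 7 = 118 transpositions; sign(π) = (−1)^118 = +1.

+1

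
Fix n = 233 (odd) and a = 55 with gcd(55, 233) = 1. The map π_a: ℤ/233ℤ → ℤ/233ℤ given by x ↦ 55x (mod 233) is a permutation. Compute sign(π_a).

Trace 123: π^k(123) = [123, 8, 207, 201, 104, 128, 50] for k=0..6.
Decompose π into cycles: lengths [116, 116, 1] (3 cycles, including the fixed point 0).
n − c = 233 − 3 = 230; sign = (−1)^230 = +1.
Via Zolotarev, sign(π_{55}) = (55|233) = +1.

+1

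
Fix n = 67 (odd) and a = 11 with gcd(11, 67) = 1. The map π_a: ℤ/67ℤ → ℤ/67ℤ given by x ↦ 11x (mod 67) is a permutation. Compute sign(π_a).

-1

Orbit of 33 under x↦11x: [33, 28, 40, 38, 16, 42, 60]… (length divides ord_67(11)).
Cycle type of π: 66 + 1; total 2 cycles.
sign(π) = (−1)^{n − #cycles} = (−1)^{67−2} = (−1)^65 = -1.
Check: (11/67) = -1 by Zolotarev.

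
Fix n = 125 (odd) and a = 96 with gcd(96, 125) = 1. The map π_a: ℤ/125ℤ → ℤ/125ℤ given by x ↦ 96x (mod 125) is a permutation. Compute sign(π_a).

+1

Trace 86: π^k(86) = [86, 6, 76, 46, 41, 61, 106] for k=0..6.
Decompose π into cycles: lengths [25, 25, 25, 25, 5, 5, 5, 5, 1, 1, 1, 1, 1] (13 cycles, including the fixed point 0).
n − c = 125 − 13 = 112; sign = (−1)^112 = +1.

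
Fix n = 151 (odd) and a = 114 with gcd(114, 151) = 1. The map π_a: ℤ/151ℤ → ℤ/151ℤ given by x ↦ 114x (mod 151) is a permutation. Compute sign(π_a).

Orbit of 89 under x↦114x: [89, 29, 135, 139, 142, 31, 61]… (length divides ord_151(114)).
The orbit structure of x ↦ 114x mod 151: 2 orbits of sizes [150, 1].
2 cycles on 151: each ℓ→(−1)^(ℓ−1), product (−1)^149 = -1.

-1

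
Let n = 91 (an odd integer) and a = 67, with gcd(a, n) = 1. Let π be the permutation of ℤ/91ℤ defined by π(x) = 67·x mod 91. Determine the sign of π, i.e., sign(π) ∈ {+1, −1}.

Trace 81: π^k(81) = [81, 58, 64, 11, 9, 57, 88] for k=0..6.
Decompose π into cycles: lengths [12, 12, 12, 12, 12, 12, 12, 3, 3, 1] (10 cycles, including the fixed point 0).
sign(π) = (−1)^{n − #cycles} = (−1)^{91−10} = (−1)^81 = -1.
Via Zolotarev, sign(π_{67}) = (67|91) = -1.

-1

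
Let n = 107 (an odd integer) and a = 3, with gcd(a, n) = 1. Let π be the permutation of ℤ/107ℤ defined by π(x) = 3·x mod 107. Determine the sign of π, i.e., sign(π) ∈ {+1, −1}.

Orbit of 12 under x↦3x: [12, 36, 1, 3, 9, 27, 81]… (length divides ord_107(3)).
3 cycles of lengths [53, 53, 1].
sign(π) = (−1)^{n − #cycles} = (−1)^{107−3} = (−1)^104 = +1.

+1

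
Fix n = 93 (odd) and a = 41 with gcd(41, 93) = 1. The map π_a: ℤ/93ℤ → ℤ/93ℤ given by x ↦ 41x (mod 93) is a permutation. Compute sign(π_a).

Trace 5: π^k(5) = [5, 19, 35, 40, 59, 1, 41] for k=0..6.
Cycle type of π: 30×2 + 15×2 + 2 + 1; total 6 cycles.
93 − 6 = 87 transpositions; sign(π) = (−1)^87 = -1.
The Jacobi symbol (41|93) = -1 (Zolotarev) agrees.

-1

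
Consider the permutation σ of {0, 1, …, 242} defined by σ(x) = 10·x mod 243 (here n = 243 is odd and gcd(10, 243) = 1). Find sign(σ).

Trace 145: π^k(145) = [145, 235, 163, 172, 19, 190, 199] for k=0..6.
27 cycles of lengths [27, 27, 27, 27, 27, 27, 9, 9, 9, 9, 9, 9, 3, 3, 3, 3, 3, 3, 1, 1, 1, 1, 1, 1, 1, 1, 1].
sign(π) = (−1)^{n − #cycles} = (−1)^{243−27} = (−1)^216 = +1.

+1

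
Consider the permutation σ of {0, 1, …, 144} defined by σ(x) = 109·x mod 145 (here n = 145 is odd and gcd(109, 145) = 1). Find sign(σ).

+1

Start at x=136: 136 → 34 → 81 → 129 → 141 → 144 → 36 → … (one orbit).
Cycle type of π: 14×10 + 2×2 + 1; total 13 cycles.
145 − 13 = 132 transpositions; sign(π) = (−1)^132 = +1.
(109|145)_J = +1 (Zolotarev's lemma cross-check).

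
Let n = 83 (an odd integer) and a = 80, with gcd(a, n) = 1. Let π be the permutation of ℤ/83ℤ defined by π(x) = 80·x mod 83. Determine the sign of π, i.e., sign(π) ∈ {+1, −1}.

Trace 40: π^k(40) = [40, 46, 28, 82, 3, 74, 27] for k=0..6.
Cycle lengths of π_80 on ℤ/83ℤ: [82, 1]; 2 cycles in total.
83 − 2 = 81 transpositions; sign(π) = (−1)^81 = -1.

-1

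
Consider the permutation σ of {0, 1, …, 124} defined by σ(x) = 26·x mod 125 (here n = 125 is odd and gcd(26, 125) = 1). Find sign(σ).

+1

Start at x=26: 26 → 51 → 76 → 101 → 1 → 26 (one orbit).
Decompose π into cycles: lengths [5, 5, 5, 5, 5, 5, 5, 5, 5, 5, 5, 5, 5, 5, 5, 5, 5, 5, 5, 5, 1, 1, 1, 1, 1, 1, 1, 1, 1, 1, 1, 1, 1, 1, 1, 1, 1, 1, 1, 1, 1, 1, 1, 1, 1] (45 cycles, including the fixed point 0).
Σ(ℓ_i−1) = 125−45 = 80; sign = (−1)^80 = +1.
The Jacobi symbol (26|125) = +1 (Zolotarev) agrees.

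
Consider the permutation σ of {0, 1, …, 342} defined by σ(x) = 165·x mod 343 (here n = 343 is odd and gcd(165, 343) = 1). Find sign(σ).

+1

Trace 312: π^k(312) = [312, 30, 148, 67, 79, 1, 165] for k=0..6.
Cycle type of π: 21×14 + 3×16 + 1; total 31 cycles.
343 − 31 = 312 transpositions; sign(π) = (−1)^312 = +1.
Via Zolotarev, sign(π_{165}) = (165|343) = +1.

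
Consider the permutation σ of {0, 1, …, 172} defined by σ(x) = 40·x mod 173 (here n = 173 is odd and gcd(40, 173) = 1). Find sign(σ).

+1

Orbit of 122 under x↦40x: [122, 36, 56, 164, 159, 132, 90]… (length divides ord_173(40)).
Cycle type of π: 86×2 + 1; total 3 cycles.
n − c = 173 − 3 = 170; sign = (−1)^170 = +1.
Check: (40/173) = +1 by Zolotarev.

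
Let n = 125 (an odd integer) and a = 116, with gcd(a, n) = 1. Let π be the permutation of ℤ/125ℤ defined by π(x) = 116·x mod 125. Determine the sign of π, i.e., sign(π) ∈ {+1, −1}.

Trace 56: π^k(56) = [56, 121, 36, 51, 41, 6, 71] for k=0..6.
π_116 has 13 disjoint cycles with lengths [25, 25, 25, 25, 5, 5, 5, 5, 1, 1, 1, 1, 1] on {0,…,124}.
Σ(ℓ_i−1) = 125−13 = 112; sign = (−1)^112 = +1.

+1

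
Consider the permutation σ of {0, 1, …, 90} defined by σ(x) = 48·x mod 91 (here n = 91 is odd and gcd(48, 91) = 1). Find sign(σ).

Orbit of 48 under x↦48x: [48, 29, 27, 22, 55, 1]… (length divides ord_91(48)).
Decompose π into cycles: lengths [6, 6, 6, 6, 6, 6, 6, 6, 6, 6, 6, 6, 3, 3, 3, 3, 2, 2, 2, 1] (20 cycles, including the fixed point 0).
n − c = 91 − 20 = 71; sign = (−1)^71 = -1.
(48|91)_J = -1 (Zolotarev's lemma cross-check).

-1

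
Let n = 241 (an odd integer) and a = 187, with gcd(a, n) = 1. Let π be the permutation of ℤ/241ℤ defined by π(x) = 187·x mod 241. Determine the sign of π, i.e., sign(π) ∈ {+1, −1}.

+1

Orbit of 231 under x↦187x: [231, 58, 1, 187, 24, 150, 94]… (length divides ord_241(187)).
π_187 has 9 disjoint cycles with lengths [30, 30, 30, 30, 30, 30, 30, 30, 1] on {0,…,240}.
Σ(ℓ_i−1) = 241−9 = 232; sign = (−1)^232 = +1.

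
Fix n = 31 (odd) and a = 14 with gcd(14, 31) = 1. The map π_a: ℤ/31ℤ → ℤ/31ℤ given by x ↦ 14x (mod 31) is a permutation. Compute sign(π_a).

+1

Trace 9: π^k(9) = [9, 2, 28, 20, 1, 14, 10] for k=0..6.
Cycle type of π: 15×2 + 1; total 3 cycles.
With 3 cycles on 31 points, sign = (−1)^{31−3} = +1.
Via Zolotarev, sign(π_{14}) = (14|31) = +1.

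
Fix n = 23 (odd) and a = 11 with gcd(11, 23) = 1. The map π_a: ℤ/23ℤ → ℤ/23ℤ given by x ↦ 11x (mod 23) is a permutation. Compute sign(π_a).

Orbit of 20 under x↦11x: [20, 13, 5, 9, 7, 8, 19]… (length divides ord_23(11)).
Decompose π into cycles: lengths [22, 1] (2 cycles, including the fixed point 0).
n − c = 23 − 2 = 21; sign = (−1)^21 = -1.
(11|23)_J = -1 (Zolotarev's lemma cross-check).

-1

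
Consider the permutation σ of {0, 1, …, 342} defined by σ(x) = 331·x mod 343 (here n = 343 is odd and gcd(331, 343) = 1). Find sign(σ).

+1

Orbit of 193 under x↦331x: [193, 85, 9, 235, 267, 226, 32]… (length divides ord_343(331)).
The orbit structure of x ↦ 331x mod 343: 7 orbits of sizes [147, 147, 21, 21, 3, 3, 1].
Σ(ℓ_i−1) = 343−7 = 336; sign = (−1)^336 = +1.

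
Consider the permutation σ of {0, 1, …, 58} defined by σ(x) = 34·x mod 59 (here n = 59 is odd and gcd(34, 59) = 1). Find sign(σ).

Start at x=34: 34 → 35 → 10 → 45 → 55 → 41 → 37 → … (one orbit).
Cycle type of π: 58 + 1; total 2 cycles.
2 cycles on 59: each ℓ→(−1)^(ℓ−1), product (−1)^57 = -1.

-1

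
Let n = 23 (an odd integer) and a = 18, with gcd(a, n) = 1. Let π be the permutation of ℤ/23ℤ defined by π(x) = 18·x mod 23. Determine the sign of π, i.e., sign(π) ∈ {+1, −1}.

+1

Orbit of 4 under x↦18x: [4, 3, 8, 6, 16, 12, 9]… (length divides ord_23(18)).
3 cycles of lengths [11, 11, 1].
n − c = 23 − 3 = 20; sign = (−1)^20 = +1.
Check: (18/23) = +1 by Zolotarev.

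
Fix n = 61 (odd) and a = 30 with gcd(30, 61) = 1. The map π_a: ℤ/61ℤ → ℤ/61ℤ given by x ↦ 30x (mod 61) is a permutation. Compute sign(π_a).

Start at x=14: 14 → 54 → 34 → 44 → 39 → 11 → 25 → … (one orbit).
2 cycles of lengths [60, 1].
Σ(ℓ_i−1) = 61−2 = 59; sign = (−1)^59 = -1.
The Jacobi symbol (30|61) = -1 (Zolotarev) agrees.

-1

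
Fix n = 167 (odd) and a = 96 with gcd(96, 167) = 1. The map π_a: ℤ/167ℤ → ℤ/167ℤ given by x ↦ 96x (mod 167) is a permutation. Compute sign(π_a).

Orbit of 9 under x↦96x: [9, 29, 112, 64, 132, 147, 84]… (length divides ord_167(96)).
Cycle lengths of π_96 on ℤ/167ℤ: [83, 83, 1]; 3 cycles in total.
Σ(ℓ_i−1) = 167−3 = 164; sign = (−1)^164 = +1.

+1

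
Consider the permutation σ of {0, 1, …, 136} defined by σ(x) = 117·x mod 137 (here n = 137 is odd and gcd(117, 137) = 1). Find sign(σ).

-1

Orbit of 114 under x↦117x: [114, 49, 116, 9, 94, 38, 62]… (length divides ord_137(117)).
Cycle lengths of π_117 on ℤ/137ℤ: [136, 1]; 2 cycles in total.
137 − 2 = 135 transpositions; sign(π) = (−1)^135 = -1.
(117|137)_J = -1 (Zolotarev's lemma cross-check).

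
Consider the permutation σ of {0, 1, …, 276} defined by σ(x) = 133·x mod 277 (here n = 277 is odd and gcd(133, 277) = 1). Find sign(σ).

Start at x=243: 243 → 187 → 218 → 186 → 85 → 225 → 9 → … (one orbit).
Decompose π into cycles: lengths [138, 138, 1] (3 cycles, including the fixed point 0).
sign(π) = (−1)^{n − #cycles} = (−1)^{277−3} = (−1)^274 = +1.
Via Zolotarev, sign(π_{133}) = (133|277) = +1.

+1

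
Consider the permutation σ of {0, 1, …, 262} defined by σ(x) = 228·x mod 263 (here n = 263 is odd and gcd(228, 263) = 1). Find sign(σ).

-1

Trace 98: π^k(98) = [98, 252, 122, 201, 66, 57, 109] for k=0..6.
2 cycles of lengths [262, 1].
2 cycles on 263: each ℓ→(−1)^(ℓ−1), product (−1)^261 = -1.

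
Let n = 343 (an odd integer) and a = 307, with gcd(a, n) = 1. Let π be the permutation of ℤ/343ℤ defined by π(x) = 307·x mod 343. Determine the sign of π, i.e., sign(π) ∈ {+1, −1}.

-1

Start at x=85: 85 → 27 → 57 → 6 → 127 → 230 → 295 → … (one orbit).
Decompose π into cycles: lengths [98, 98, 98, 14, 14, 14, 2, 2, 2, 1] (10 cycles, including the fixed point 0).
343 − 10 = 333 transpositions; sign(π) = (−1)^333 = -1.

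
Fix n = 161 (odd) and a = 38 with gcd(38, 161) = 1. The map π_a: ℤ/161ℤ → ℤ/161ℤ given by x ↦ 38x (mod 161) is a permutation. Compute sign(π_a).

Start at x=152: 152 → 141 → 45 → 100 → 97 → 144 → 159 → … (one orbit).
The orbit structure of x ↦ 38x mod 161: 5 orbits of sizes [66, 66, 22, 6, 1].
161 − 5 = 156 transpositions; sign(π) = (−1)^156 = +1.

+1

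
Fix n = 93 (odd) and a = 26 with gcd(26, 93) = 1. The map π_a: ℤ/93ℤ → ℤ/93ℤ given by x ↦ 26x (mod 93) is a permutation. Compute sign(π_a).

+1

Trace 1: π^k(1) = [1, 26, 25, 92, 67, 68] for k=0..5.
Cycle lengths of π_26 on ℤ/93ℤ: [6, 6, 6, 6, 6, 6, 6, 6, 6, 6, 6, 6, 6, 6, 6, 2, 1]; 17 cycles in total.
With 17 cycles on 93 points, sign = (−1)^{93−17} = +1.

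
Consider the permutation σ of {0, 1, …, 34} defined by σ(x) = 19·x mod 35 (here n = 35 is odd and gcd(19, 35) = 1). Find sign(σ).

Orbit of 16 under x↦19x: [16, 24, 1, 19, 11, 34]… (length divides ord_35(19)).
Cycle type of π: 6×5 + 2×2 + 1; total 8 cycles.
Σ(ℓ_i−1) = 35−8 = 27; sign = (−1)^27 = -1.
The Jacobi symbol (19|35) = -1 (Zolotarev) agrees.

-1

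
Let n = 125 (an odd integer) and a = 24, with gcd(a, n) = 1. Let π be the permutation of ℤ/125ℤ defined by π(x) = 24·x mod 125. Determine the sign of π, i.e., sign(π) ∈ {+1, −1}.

+1

Start at x=74: 74 → 26 → 124 → 101 → 49 → 51 → 99 → … (one orbit).
Decompose π into cycles: lengths [10, 10, 10, 10, 10, 10, 10, 10, 10, 10, 2, 2, 2, 2, 2, 2, 2, 2, 2, 2, 2, 2, 1] (23 cycles, including the fixed point 0).
125 − 23 = 102 transpositions; sign(π) = (−1)^102 = +1.
Zolotarev: (24|125) = +1, matching the cycle-count sign.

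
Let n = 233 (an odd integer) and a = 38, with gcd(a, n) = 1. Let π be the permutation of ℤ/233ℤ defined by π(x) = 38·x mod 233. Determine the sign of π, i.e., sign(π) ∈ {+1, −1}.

Trace 23: π^k(23) = [23, 175, 126, 128, 204, 63, 64] for k=0..6.
Cycle lengths of π_38 on ℤ/233ℤ: [29, 29, 29, 29, 29, 29, 29, 29, 1]; 9 cycles in total.
233 − 9 = 224 transpositions; sign(π) = (−1)^224 = +1.

+1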